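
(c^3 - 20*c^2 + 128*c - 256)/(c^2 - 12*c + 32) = c - 8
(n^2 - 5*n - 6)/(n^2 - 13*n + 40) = (n^2 - 5*n - 6)/(n^2 - 13*n + 40)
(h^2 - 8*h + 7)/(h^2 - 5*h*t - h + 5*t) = (7 - h)/(-h + 5*t)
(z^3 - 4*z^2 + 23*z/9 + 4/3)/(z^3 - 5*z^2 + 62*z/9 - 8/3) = (3*z + 1)/(3*z - 2)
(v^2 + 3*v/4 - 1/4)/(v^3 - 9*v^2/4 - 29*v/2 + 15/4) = (v + 1)/(v^2 - 2*v - 15)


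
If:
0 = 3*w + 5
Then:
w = -5/3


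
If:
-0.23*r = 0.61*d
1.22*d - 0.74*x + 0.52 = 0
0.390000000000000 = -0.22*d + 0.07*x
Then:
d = -3.26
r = 8.64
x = -4.67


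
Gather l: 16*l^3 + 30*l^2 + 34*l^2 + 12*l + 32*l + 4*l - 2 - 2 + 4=16*l^3 + 64*l^2 + 48*l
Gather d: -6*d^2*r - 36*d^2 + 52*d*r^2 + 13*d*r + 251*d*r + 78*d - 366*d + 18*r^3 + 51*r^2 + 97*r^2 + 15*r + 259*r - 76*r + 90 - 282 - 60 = d^2*(-6*r - 36) + d*(52*r^2 + 264*r - 288) + 18*r^3 + 148*r^2 + 198*r - 252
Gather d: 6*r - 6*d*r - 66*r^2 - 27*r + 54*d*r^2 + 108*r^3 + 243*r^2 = d*(54*r^2 - 6*r) + 108*r^3 + 177*r^2 - 21*r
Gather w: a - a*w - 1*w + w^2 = a + w^2 + w*(-a - 1)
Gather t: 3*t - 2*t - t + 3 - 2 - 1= 0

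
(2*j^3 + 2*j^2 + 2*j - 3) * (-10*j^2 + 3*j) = -20*j^5 - 14*j^4 - 14*j^3 + 36*j^2 - 9*j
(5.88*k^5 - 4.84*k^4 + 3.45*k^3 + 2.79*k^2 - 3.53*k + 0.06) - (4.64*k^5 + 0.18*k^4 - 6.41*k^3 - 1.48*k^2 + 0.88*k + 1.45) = 1.24*k^5 - 5.02*k^4 + 9.86*k^3 + 4.27*k^2 - 4.41*k - 1.39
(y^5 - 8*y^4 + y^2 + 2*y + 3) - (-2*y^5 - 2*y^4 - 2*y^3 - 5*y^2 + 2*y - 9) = 3*y^5 - 6*y^4 + 2*y^3 + 6*y^2 + 12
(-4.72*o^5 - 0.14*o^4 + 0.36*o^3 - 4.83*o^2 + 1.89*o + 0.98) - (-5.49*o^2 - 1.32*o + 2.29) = -4.72*o^5 - 0.14*o^4 + 0.36*o^3 + 0.66*o^2 + 3.21*o - 1.31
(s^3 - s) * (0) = 0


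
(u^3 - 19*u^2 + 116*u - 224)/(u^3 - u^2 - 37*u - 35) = (u^2 - 12*u + 32)/(u^2 + 6*u + 5)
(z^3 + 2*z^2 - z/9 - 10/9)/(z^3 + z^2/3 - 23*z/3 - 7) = (9*z^2 + 9*z - 10)/(3*(3*z^2 - 2*z - 21))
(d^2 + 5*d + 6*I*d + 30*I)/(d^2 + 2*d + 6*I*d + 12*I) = (d + 5)/(d + 2)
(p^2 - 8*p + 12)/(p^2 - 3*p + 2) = (p - 6)/(p - 1)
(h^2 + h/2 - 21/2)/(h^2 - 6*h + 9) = (h + 7/2)/(h - 3)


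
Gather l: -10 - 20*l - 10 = -20*l - 20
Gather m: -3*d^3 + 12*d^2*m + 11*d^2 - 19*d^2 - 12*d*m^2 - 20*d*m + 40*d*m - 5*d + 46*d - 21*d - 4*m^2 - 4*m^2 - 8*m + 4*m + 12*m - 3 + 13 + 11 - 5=-3*d^3 - 8*d^2 + 20*d + m^2*(-12*d - 8) + m*(12*d^2 + 20*d + 8) + 16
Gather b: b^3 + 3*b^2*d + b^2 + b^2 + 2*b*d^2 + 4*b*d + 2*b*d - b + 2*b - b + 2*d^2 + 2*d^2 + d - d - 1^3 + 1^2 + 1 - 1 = b^3 + b^2*(3*d + 2) + b*(2*d^2 + 6*d) + 4*d^2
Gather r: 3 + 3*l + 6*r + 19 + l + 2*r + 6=4*l + 8*r + 28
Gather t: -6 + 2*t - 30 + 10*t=12*t - 36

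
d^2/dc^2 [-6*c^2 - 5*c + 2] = -12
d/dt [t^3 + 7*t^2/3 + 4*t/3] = 3*t^2 + 14*t/3 + 4/3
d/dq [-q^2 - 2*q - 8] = -2*q - 2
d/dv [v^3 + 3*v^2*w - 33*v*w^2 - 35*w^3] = 3*v^2 + 6*v*w - 33*w^2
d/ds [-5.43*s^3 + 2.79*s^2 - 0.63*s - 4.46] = -16.29*s^2 + 5.58*s - 0.63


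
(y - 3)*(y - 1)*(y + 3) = y^3 - y^2 - 9*y + 9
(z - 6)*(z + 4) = z^2 - 2*z - 24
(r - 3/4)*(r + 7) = r^2 + 25*r/4 - 21/4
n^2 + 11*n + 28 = (n + 4)*(n + 7)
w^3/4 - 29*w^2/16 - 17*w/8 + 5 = (w/4 + 1/2)*(w - 8)*(w - 5/4)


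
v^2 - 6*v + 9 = (v - 3)^2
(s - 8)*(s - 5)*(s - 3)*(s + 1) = s^4 - 15*s^3 + 63*s^2 - 41*s - 120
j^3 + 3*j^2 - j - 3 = (j - 1)*(j + 1)*(j + 3)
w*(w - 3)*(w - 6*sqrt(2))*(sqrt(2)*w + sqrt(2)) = sqrt(2)*w^4 - 12*w^3 - 2*sqrt(2)*w^3 - 3*sqrt(2)*w^2 + 24*w^2 + 36*w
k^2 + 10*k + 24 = (k + 4)*(k + 6)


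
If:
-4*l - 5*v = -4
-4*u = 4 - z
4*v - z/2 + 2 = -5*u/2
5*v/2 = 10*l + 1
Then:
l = 1/12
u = -88/15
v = 11/15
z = -292/15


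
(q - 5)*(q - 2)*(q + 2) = q^3 - 5*q^2 - 4*q + 20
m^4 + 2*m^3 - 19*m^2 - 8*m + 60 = (m - 3)*(m - 2)*(m + 2)*(m + 5)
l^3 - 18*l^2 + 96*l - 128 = (l - 8)^2*(l - 2)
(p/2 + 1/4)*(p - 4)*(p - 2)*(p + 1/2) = p^4/2 - 5*p^3/2 + 9*p^2/8 + 13*p/4 + 1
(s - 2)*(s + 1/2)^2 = s^3 - s^2 - 7*s/4 - 1/2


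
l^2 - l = l*(l - 1)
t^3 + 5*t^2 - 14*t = t*(t - 2)*(t + 7)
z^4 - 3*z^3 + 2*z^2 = z^2*(z - 2)*(z - 1)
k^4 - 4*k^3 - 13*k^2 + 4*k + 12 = (k - 6)*(k - 1)*(k + 1)*(k + 2)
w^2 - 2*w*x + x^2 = (-w + x)^2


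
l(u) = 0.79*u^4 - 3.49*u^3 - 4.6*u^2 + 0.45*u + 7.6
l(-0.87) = 6.48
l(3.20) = -69.59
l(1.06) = -0.25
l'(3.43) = -26.77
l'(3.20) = -32.66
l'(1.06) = -17.30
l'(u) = 3.16*u^3 - 10.47*u^2 - 9.2*u + 0.45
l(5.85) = 79.34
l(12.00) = 9701.32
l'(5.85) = 220.96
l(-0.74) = 6.40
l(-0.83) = 6.43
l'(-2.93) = -141.96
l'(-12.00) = -6857.31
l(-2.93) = 112.80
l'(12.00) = 3842.85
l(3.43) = -76.46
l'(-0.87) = -1.55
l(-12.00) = 21751.96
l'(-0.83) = -0.93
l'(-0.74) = 0.24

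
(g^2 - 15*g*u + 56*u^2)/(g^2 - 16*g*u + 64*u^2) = (-g + 7*u)/(-g + 8*u)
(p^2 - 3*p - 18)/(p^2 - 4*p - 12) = (p + 3)/(p + 2)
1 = 1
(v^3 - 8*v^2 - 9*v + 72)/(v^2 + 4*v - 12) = (v^3 - 8*v^2 - 9*v + 72)/(v^2 + 4*v - 12)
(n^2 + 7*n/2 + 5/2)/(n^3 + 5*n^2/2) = (n + 1)/n^2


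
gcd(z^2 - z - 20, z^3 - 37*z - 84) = z + 4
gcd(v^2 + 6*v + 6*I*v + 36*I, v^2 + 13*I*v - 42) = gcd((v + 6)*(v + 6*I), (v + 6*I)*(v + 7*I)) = v + 6*I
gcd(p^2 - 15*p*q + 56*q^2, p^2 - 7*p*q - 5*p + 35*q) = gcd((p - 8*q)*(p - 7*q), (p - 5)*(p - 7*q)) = p - 7*q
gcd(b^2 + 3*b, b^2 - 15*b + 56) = 1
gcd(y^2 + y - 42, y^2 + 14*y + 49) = y + 7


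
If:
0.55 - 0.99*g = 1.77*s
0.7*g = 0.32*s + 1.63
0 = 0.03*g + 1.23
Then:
No Solution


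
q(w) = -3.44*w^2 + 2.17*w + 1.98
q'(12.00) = -80.39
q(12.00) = -467.34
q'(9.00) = -59.75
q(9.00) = -257.13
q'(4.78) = -30.72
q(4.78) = -66.25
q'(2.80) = -17.09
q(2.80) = -18.91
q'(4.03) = -25.56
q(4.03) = -45.14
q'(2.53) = -15.24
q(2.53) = -14.55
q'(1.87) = -10.70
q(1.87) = -5.99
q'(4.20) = -26.73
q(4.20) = -49.59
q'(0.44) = -0.86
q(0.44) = 2.27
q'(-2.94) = 22.40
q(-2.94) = -34.13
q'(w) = 2.17 - 6.88*w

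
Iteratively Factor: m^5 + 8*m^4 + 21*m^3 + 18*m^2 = (m)*(m^4 + 8*m^3 + 21*m^2 + 18*m) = m*(m + 3)*(m^3 + 5*m^2 + 6*m) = m*(m + 3)^2*(m^2 + 2*m) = m*(m + 2)*(m + 3)^2*(m)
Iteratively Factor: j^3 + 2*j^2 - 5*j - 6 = (j - 2)*(j^2 + 4*j + 3) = (j - 2)*(j + 1)*(j + 3)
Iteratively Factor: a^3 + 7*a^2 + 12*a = (a + 4)*(a^2 + 3*a) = a*(a + 4)*(a + 3)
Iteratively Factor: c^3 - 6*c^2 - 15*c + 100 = (c - 5)*(c^2 - c - 20) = (c - 5)*(c + 4)*(c - 5)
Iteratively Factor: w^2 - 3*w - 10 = (w + 2)*(w - 5)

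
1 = 1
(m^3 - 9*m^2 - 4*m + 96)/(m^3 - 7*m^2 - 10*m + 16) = (m^2 - m - 12)/(m^2 + m - 2)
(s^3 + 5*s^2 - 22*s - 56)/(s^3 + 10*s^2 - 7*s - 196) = (s + 2)/(s + 7)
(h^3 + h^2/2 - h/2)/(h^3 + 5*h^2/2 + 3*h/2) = (2*h - 1)/(2*h + 3)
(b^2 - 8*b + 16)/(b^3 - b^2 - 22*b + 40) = (b - 4)/(b^2 + 3*b - 10)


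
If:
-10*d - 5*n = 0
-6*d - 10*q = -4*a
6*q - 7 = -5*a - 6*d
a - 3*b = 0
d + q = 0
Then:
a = 7/5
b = 7/15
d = -7/5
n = 14/5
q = 7/5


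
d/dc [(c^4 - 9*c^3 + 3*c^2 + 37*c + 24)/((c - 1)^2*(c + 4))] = (c^5 + 5*c^4 - 37*c^3 + 31*c^2 - 244*c - 316)/(c^5 + 5*c^4 - 5*c^3 - 25*c^2 + 40*c - 16)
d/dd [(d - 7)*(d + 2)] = 2*d - 5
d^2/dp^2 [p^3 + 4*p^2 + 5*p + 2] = 6*p + 8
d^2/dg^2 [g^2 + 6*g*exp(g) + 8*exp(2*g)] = 6*g*exp(g) + 32*exp(2*g) + 12*exp(g) + 2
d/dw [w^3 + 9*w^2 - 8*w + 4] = 3*w^2 + 18*w - 8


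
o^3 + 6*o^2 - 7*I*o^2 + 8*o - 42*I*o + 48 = (o + 6)*(o - 8*I)*(o + I)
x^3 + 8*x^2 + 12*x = x*(x + 2)*(x + 6)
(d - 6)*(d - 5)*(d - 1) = d^3 - 12*d^2 + 41*d - 30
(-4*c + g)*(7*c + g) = -28*c^2 + 3*c*g + g^2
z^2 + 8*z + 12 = (z + 2)*(z + 6)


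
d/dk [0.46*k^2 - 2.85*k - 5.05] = 0.92*k - 2.85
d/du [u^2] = 2*u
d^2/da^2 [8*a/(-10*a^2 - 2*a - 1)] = 32*(-2*a*(10*a + 1)^2 + (15*a + 1)*(10*a^2 + 2*a + 1))/(10*a^2 + 2*a + 1)^3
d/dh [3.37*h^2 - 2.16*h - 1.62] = 6.74*h - 2.16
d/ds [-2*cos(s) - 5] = 2*sin(s)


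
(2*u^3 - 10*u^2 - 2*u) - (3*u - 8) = 2*u^3 - 10*u^2 - 5*u + 8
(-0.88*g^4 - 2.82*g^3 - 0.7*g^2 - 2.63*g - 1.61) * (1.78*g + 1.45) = -1.5664*g^5 - 6.2956*g^4 - 5.335*g^3 - 5.6964*g^2 - 6.6793*g - 2.3345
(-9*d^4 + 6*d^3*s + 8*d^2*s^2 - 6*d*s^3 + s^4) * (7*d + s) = -63*d^5 + 33*d^4*s + 62*d^3*s^2 - 34*d^2*s^3 + d*s^4 + s^5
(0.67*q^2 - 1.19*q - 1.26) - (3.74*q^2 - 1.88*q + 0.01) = -3.07*q^2 + 0.69*q - 1.27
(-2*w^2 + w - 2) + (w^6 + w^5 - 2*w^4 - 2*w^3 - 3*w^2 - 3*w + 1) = w^6 + w^5 - 2*w^4 - 2*w^3 - 5*w^2 - 2*w - 1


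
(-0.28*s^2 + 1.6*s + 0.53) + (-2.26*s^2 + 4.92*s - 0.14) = -2.54*s^2 + 6.52*s + 0.39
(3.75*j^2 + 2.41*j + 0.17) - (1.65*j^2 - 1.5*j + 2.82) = 2.1*j^2 + 3.91*j - 2.65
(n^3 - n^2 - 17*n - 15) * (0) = 0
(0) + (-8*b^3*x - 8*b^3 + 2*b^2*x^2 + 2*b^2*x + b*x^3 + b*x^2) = -8*b^3*x - 8*b^3 + 2*b^2*x^2 + 2*b^2*x + b*x^3 + b*x^2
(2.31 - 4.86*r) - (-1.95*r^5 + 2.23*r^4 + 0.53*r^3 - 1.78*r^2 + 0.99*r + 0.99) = 1.95*r^5 - 2.23*r^4 - 0.53*r^3 + 1.78*r^2 - 5.85*r + 1.32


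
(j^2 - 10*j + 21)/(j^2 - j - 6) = (j - 7)/(j + 2)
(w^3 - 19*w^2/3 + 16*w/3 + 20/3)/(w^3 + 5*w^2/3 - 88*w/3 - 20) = (w - 2)/(w + 6)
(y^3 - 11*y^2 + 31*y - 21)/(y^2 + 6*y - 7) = (y^2 - 10*y + 21)/(y + 7)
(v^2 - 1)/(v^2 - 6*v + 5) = (v + 1)/(v - 5)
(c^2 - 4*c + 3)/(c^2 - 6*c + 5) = (c - 3)/(c - 5)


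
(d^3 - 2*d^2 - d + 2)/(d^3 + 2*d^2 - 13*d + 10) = (d + 1)/(d + 5)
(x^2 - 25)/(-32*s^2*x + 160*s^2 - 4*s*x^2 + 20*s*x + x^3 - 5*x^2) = (x + 5)/(-32*s^2 - 4*s*x + x^2)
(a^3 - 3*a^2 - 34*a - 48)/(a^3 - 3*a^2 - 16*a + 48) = (a^3 - 3*a^2 - 34*a - 48)/(a^3 - 3*a^2 - 16*a + 48)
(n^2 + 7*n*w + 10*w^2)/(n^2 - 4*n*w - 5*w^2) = (-n^2 - 7*n*w - 10*w^2)/(-n^2 + 4*n*w + 5*w^2)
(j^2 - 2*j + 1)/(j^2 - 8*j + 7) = (j - 1)/(j - 7)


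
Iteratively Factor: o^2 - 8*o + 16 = (o - 4)*(o - 4)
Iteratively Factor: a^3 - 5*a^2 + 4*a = (a - 4)*(a^2 - a) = a*(a - 4)*(a - 1)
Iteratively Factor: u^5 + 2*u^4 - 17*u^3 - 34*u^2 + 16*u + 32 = (u + 4)*(u^4 - 2*u^3 - 9*u^2 + 2*u + 8) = (u - 1)*(u + 4)*(u^3 - u^2 - 10*u - 8) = (u - 1)*(u + 1)*(u + 4)*(u^2 - 2*u - 8) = (u - 1)*(u + 1)*(u + 2)*(u + 4)*(u - 4)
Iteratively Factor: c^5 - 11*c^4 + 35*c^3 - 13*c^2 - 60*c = (c)*(c^4 - 11*c^3 + 35*c^2 - 13*c - 60) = c*(c - 4)*(c^3 - 7*c^2 + 7*c + 15) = c*(c - 4)*(c - 3)*(c^2 - 4*c - 5) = c*(c - 5)*(c - 4)*(c - 3)*(c + 1)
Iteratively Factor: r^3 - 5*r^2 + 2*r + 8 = (r - 4)*(r^2 - r - 2) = (r - 4)*(r - 2)*(r + 1)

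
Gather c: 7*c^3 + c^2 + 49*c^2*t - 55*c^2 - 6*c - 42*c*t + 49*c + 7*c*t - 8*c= 7*c^3 + c^2*(49*t - 54) + c*(35 - 35*t)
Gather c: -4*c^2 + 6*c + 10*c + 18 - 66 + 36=-4*c^2 + 16*c - 12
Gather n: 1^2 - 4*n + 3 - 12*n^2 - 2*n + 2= -12*n^2 - 6*n + 6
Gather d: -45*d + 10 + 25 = 35 - 45*d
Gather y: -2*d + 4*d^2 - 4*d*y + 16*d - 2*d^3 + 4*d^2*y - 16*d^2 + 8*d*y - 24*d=-2*d^3 - 12*d^2 - 10*d + y*(4*d^2 + 4*d)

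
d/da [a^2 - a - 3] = 2*a - 1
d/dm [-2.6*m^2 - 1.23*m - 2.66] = -5.2*m - 1.23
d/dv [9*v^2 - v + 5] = 18*v - 1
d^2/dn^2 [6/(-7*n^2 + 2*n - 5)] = 12*(49*n^2 - 14*n - 4*(7*n - 1)^2 + 35)/(7*n^2 - 2*n + 5)^3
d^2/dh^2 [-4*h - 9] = 0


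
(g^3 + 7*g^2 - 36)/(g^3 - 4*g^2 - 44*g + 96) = (g + 3)/(g - 8)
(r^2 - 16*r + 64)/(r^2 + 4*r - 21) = (r^2 - 16*r + 64)/(r^2 + 4*r - 21)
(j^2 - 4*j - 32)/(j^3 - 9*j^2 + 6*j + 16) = (j + 4)/(j^2 - j - 2)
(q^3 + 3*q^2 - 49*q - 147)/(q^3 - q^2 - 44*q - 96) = (q^2 - 49)/(q^2 - 4*q - 32)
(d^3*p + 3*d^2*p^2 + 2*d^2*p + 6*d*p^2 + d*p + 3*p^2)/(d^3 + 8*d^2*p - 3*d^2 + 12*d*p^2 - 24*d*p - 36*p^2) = p*(d^3 + 3*d^2*p + 2*d^2 + 6*d*p + d + 3*p)/(d^3 + 8*d^2*p - 3*d^2 + 12*d*p^2 - 24*d*p - 36*p^2)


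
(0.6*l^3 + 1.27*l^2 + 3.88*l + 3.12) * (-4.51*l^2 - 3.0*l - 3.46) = -2.706*l^5 - 7.5277*l^4 - 23.3848*l^3 - 30.1054*l^2 - 22.7848*l - 10.7952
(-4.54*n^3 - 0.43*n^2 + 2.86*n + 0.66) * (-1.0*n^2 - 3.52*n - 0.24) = 4.54*n^5 + 16.4108*n^4 - 0.2568*n^3 - 10.624*n^2 - 3.0096*n - 0.1584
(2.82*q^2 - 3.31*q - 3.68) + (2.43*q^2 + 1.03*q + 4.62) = 5.25*q^2 - 2.28*q + 0.94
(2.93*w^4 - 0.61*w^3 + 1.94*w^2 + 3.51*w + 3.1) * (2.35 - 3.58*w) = -10.4894*w^5 + 9.0693*w^4 - 8.3787*w^3 - 8.0068*w^2 - 2.8495*w + 7.285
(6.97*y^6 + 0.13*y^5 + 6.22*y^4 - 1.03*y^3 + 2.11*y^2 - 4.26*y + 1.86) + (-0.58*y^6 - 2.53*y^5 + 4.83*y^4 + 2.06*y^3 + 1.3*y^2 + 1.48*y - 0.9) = 6.39*y^6 - 2.4*y^5 + 11.05*y^4 + 1.03*y^3 + 3.41*y^2 - 2.78*y + 0.96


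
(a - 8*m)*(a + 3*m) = a^2 - 5*a*m - 24*m^2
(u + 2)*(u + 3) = u^2 + 5*u + 6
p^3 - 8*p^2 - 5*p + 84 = (p - 7)*(p - 4)*(p + 3)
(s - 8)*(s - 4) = s^2 - 12*s + 32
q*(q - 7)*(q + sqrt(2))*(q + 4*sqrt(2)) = q^4 - 7*q^3 + 5*sqrt(2)*q^3 - 35*sqrt(2)*q^2 + 8*q^2 - 56*q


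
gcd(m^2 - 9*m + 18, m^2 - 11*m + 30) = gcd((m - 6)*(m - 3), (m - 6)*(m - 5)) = m - 6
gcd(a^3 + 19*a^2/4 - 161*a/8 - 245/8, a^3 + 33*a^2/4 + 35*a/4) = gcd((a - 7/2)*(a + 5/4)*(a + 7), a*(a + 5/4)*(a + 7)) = a^2 + 33*a/4 + 35/4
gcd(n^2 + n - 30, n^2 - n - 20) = n - 5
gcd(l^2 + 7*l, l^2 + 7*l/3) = l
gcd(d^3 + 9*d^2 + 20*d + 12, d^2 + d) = d + 1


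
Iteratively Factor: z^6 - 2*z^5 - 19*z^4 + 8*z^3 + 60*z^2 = (z - 5)*(z^5 + 3*z^4 - 4*z^3 - 12*z^2) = (z - 5)*(z - 2)*(z^4 + 5*z^3 + 6*z^2) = (z - 5)*(z - 2)*(z + 3)*(z^3 + 2*z^2) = z*(z - 5)*(z - 2)*(z + 3)*(z^2 + 2*z) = z^2*(z - 5)*(z - 2)*(z + 3)*(z + 2)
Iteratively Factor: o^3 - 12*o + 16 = (o - 2)*(o^2 + 2*o - 8) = (o - 2)^2*(o + 4)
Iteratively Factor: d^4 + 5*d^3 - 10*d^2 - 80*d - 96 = (d + 2)*(d^3 + 3*d^2 - 16*d - 48) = (d + 2)*(d + 4)*(d^2 - d - 12) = (d + 2)*(d + 3)*(d + 4)*(d - 4)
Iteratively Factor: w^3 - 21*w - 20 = (w + 1)*(w^2 - w - 20) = (w - 5)*(w + 1)*(w + 4)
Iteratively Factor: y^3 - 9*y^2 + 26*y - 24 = (y - 2)*(y^2 - 7*y + 12) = (y - 4)*(y - 2)*(y - 3)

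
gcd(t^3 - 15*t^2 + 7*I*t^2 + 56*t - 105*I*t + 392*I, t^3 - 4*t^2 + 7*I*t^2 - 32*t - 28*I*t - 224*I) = t^2 + t*(-8 + 7*I) - 56*I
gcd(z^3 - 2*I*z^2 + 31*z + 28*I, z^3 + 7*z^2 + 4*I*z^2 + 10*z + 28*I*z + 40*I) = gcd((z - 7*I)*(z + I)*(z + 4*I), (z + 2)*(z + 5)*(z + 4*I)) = z + 4*I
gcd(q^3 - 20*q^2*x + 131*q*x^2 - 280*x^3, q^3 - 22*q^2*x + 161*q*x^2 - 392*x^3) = q^2 - 15*q*x + 56*x^2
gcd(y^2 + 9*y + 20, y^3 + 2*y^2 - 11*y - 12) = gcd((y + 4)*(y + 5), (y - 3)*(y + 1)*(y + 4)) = y + 4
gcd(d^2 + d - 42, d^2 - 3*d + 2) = 1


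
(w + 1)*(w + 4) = w^2 + 5*w + 4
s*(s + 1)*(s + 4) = s^3 + 5*s^2 + 4*s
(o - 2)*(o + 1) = o^2 - o - 2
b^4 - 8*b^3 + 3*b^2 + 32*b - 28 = (b - 7)*(b - 2)*(b - 1)*(b + 2)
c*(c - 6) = c^2 - 6*c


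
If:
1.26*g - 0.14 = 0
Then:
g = 0.11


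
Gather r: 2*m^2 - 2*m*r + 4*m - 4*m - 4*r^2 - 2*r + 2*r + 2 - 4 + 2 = 2*m^2 - 2*m*r - 4*r^2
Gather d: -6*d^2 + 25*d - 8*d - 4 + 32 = -6*d^2 + 17*d + 28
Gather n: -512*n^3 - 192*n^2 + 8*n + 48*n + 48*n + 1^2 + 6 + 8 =-512*n^3 - 192*n^2 + 104*n + 15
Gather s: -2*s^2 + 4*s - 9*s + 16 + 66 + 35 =-2*s^2 - 5*s + 117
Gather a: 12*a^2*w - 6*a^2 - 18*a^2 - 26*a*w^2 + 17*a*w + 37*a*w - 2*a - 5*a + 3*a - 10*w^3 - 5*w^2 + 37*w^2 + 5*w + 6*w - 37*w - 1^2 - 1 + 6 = a^2*(12*w - 24) + a*(-26*w^2 + 54*w - 4) - 10*w^3 + 32*w^2 - 26*w + 4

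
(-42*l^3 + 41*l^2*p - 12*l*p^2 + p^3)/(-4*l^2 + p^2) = (21*l^2 - 10*l*p + p^2)/(2*l + p)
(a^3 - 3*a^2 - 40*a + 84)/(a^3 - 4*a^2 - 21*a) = (a^2 + 4*a - 12)/(a*(a + 3))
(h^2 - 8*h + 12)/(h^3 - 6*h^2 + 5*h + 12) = (h^2 - 8*h + 12)/(h^3 - 6*h^2 + 5*h + 12)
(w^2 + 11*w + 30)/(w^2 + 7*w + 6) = (w + 5)/(w + 1)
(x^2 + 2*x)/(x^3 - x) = (x + 2)/(x^2 - 1)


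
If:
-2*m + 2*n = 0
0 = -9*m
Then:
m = 0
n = 0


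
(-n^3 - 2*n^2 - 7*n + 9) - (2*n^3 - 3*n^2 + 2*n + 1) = -3*n^3 + n^2 - 9*n + 8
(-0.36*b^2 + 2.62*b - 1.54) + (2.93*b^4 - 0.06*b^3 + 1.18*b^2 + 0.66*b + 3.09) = 2.93*b^4 - 0.06*b^3 + 0.82*b^2 + 3.28*b + 1.55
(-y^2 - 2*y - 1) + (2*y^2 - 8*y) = y^2 - 10*y - 1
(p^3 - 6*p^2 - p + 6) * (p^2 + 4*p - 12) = p^5 - 2*p^4 - 37*p^3 + 74*p^2 + 36*p - 72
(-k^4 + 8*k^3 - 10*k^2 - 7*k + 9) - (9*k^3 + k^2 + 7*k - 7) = -k^4 - k^3 - 11*k^2 - 14*k + 16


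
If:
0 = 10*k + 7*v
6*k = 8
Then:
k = 4/3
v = -40/21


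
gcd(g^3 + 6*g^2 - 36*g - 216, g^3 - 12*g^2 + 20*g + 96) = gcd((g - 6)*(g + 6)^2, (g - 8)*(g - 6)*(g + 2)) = g - 6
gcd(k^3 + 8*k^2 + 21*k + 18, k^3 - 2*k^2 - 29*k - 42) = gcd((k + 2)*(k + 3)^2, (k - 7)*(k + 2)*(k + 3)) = k^2 + 5*k + 6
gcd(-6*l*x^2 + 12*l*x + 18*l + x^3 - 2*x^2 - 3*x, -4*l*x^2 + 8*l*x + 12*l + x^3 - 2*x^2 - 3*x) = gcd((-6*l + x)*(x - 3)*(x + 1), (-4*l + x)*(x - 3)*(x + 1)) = x^2 - 2*x - 3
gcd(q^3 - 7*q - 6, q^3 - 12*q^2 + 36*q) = 1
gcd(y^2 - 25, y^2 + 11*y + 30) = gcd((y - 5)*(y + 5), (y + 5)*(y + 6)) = y + 5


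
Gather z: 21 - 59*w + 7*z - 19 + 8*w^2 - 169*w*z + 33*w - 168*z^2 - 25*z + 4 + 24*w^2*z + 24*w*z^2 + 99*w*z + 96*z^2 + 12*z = 8*w^2 - 26*w + z^2*(24*w - 72) + z*(24*w^2 - 70*w - 6) + 6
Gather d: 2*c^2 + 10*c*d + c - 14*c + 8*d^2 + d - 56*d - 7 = 2*c^2 - 13*c + 8*d^2 + d*(10*c - 55) - 7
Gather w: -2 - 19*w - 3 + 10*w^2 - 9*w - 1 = 10*w^2 - 28*w - 6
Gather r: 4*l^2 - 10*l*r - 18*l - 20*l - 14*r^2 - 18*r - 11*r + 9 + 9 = 4*l^2 - 38*l - 14*r^2 + r*(-10*l - 29) + 18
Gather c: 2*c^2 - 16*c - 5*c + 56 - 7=2*c^2 - 21*c + 49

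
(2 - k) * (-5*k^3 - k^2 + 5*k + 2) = 5*k^4 - 9*k^3 - 7*k^2 + 8*k + 4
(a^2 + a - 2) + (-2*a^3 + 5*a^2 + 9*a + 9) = -2*a^3 + 6*a^2 + 10*a + 7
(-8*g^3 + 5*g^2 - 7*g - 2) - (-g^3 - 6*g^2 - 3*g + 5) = -7*g^3 + 11*g^2 - 4*g - 7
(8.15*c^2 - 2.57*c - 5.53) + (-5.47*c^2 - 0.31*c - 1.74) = 2.68*c^2 - 2.88*c - 7.27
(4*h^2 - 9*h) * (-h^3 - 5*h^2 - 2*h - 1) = -4*h^5 - 11*h^4 + 37*h^3 + 14*h^2 + 9*h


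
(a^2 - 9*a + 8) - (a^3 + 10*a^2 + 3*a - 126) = -a^3 - 9*a^2 - 12*a + 134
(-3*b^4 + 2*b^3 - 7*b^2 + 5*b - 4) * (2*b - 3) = -6*b^5 + 13*b^4 - 20*b^3 + 31*b^2 - 23*b + 12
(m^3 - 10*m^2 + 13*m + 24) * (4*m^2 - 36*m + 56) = 4*m^5 - 76*m^4 + 468*m^3 - 932*m^2 - 136*m + 1344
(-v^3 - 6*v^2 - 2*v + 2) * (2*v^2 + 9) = -2*v^5 - 12*v^4 - 13*v^3 - 50*v^2 - 18*v + 18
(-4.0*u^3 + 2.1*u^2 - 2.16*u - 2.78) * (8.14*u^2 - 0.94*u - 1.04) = -32.56*u^5 + 20.854*u^4 - 15.3964*u^3 - 22.7828*u^2 + 4.8596*u + 2.8912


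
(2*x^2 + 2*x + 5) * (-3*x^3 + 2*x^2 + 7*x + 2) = -6*x^5 - 2*x^4 + 3*x^3 + 28*x^2 + 39*x + 10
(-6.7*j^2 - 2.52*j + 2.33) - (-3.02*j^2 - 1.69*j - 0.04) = -3.68*j^2 - 0.83*j + 2.37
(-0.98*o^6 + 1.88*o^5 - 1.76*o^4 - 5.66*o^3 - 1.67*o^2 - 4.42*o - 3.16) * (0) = 0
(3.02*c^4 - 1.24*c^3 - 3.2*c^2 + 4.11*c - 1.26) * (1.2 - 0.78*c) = -2.3556*c^5 + 4.5912*c^4 + 1.008*c^3 - 7.0458*c^2 + 5.9148*c - 1.512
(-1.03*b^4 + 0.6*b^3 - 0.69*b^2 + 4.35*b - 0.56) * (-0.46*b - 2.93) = 0.4738*b^5 + 2.7419*b^4 - 1.4406*b^3 + 0.0207000000000002*b^2 - 12.4879*b + 1.6408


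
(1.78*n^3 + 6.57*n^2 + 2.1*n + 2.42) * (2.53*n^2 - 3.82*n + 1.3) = 4.5034*n^5 + 9.8225*n^4 - 17.4704*n^3 + 6.6416*n^2 - 6.5144*n + 3.146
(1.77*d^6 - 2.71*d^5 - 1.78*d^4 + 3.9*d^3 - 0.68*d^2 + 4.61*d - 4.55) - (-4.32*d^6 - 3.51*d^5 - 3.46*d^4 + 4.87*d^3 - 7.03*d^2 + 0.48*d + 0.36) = 6.09*d^6 + 0.8*d^5 + 1.68*d^4 - 0.97*d^3 + 6.35*d^2 + 4.13*d - 4.91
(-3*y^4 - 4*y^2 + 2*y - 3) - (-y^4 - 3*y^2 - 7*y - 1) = -2*y^4 - y^2 + 9*y - 2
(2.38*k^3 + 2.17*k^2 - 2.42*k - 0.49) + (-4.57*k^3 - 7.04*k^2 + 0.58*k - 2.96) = -2.19*k^3 - 4.87*k^2 - 1.84*k - 3.45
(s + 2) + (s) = 2*s + 2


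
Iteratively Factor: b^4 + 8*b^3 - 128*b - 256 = (b + 4)*(b^3 + 4*b^2 - 16*b - 64) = (b + 4)^2*(b^2 - 16) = (b + 4)^3*(b - 4)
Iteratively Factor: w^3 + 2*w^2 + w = (w)*(w^2 + 2*w + 1) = w*(w + 1)*(w + 1)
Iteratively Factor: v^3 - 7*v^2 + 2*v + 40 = (v - 4)*(v^2 - 3*v - 10) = (v - 5)*(v - 4)*(v + 2)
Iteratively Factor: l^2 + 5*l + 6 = (l + 2)*(l + 3)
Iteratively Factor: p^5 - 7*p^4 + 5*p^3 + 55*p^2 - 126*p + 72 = (p - 2)*(p^4 - 5*p^3 - 5*p^2 + 45*p - 36) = (p - 2)*(p - 1)*(p^3 - 4*p^2 - 9*p + 36) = (p - 4)*(p - 2)*(p - 1)*(p^2 - 9) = (p - 4)*(p - 2)*(p - 1)*(p + 3)*(p - 3)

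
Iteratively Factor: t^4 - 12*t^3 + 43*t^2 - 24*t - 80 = (t - 4)*(t^3 - 8*t^2 + 11*t + 20) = (t - 4)*(t + 1)*(t^2 - 9*t + 20) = (t - 5)*(t - 4)*(t + 1)*(t - 4)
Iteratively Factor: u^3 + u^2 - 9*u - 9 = (u + 3)*(u^2 - 2*u - 3) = (u - 3)*(u + 3)*(u + 1)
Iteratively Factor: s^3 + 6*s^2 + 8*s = (s + 2)*(s^2 + 4*s) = (s + 2)*(s + 4)*(s)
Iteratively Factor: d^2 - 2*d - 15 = (d + 3)*(d - 5)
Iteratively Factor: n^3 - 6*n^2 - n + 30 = (n + 2)*(n^2 - 8*n + 15) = (n - 3)*(n + 2)*(n - 5)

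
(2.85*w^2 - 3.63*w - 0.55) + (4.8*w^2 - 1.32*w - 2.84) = 7.65*w^2 - 4.95*w - 3.39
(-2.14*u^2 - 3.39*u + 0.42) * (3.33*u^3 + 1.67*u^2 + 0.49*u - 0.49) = -7.1262*u^5 - 14.8625*u^4 - 5.3113*u^3 + 0.0889*u^2 + 1.8669*u - 0.2058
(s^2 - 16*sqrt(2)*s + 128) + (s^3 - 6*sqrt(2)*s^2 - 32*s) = s^3 - 6*sqrt(2)*s^2 + s^2 - 32*s - 16*sqrt(2)*s + 128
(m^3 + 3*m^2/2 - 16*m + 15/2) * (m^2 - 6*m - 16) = m^5 - 9*m^4/2 - 41*m^3 + 159*m^2/2 + 211*m - 120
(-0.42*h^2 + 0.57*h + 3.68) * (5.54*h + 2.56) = -2.3268*h^3 + 2.0826*h^2 + 21.8464*h + 9.4208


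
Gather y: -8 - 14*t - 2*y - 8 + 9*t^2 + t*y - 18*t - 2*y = 9*t^2 - 32*t + y*(t - 4) - 16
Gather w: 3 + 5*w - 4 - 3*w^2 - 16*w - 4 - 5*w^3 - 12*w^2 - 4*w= -5*w^3 - 15*w^2 - 15*w - 5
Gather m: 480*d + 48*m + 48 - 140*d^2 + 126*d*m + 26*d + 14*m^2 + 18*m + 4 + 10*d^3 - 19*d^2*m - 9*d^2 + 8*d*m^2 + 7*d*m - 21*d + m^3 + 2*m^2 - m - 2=10*d^3 - 149*d^2 + 485*d + m^3 + m^2*(8*d + 16) + m*(-19*d^2 + 133*d + 65) + 50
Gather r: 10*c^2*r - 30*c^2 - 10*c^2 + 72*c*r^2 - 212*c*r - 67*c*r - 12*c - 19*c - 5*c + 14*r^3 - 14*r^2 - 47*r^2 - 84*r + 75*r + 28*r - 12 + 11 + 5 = -40*c^2 - 36*c + 14*r^3 + r^2*(72*c - 61) + r*(10*c^2 - 279*c + 19) + 4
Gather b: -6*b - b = -7*b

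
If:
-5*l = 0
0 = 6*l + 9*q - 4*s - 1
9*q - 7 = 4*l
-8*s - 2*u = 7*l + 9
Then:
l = 0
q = 7/9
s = 3/2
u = -21/2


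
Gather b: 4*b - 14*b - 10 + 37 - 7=20 - 10*b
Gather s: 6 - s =6 - s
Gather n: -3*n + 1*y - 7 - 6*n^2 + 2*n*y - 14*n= -6*n^2 + n*(2*y - 17) + y - 7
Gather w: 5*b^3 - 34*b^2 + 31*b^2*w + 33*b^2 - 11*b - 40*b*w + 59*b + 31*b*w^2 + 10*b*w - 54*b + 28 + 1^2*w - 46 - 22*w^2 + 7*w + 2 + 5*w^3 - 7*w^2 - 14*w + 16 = 5*b^3 - b^2 - 6*b + 5*w^3 + w^2*(31*b - 29) + w*(31*b^2 - 30*b - 6)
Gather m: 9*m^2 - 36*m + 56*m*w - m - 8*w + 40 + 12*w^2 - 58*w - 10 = 9*m^2 + m*(56*w - 37) + 12*w^2 - 66*w + 30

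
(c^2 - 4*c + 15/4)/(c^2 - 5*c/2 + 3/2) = (c - 5/2)/(c - 1)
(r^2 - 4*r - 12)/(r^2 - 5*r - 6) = (r + 2)/(r + 1)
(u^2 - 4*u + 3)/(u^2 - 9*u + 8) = (u - 3)/(u - 8)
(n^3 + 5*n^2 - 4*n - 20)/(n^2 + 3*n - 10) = n + 2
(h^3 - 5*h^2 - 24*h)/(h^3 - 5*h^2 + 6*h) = (h^2 - 5*h - 24)/(h^2 - 5*h + 6)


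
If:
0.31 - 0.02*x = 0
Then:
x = 15.50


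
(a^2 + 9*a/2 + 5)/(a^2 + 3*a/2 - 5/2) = (a + 2)/(a - 1)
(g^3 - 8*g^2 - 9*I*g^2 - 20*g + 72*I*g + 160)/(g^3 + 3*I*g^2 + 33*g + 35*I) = (g^2 - 4*g*(2 + I) + 32*I)/(g^2 + 8*I*g - 7)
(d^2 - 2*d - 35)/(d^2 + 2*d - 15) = (d - 7)/(d - 3)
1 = 1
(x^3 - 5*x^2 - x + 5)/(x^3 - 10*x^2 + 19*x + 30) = (x - 1)/(x - 6)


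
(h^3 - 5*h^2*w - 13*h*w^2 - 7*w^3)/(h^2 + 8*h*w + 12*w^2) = (h^3 - 5*h^2*w - 13*h*w^2 - 7*w^3)/(h^2 + 8*h*w + 12*w^2)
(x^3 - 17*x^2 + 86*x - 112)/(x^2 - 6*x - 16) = (x^2 - 9*x + 14)/(x + 2)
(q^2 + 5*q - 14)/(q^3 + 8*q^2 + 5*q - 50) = (q + 7)/(q^2 + 10*q + 25)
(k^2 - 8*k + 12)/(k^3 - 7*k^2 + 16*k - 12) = (k - 6)/(k^2 - 5*k + 6)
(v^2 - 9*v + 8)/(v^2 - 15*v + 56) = (v - 1)/(v - 7)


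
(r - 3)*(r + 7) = r^2 + 4*r - 21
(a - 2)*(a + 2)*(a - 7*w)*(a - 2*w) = a^4 - 9*a^3*w + 14*a^2*w^2 - 4*a^2 + 36*a*w - 56*w^2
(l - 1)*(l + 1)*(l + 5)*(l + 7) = l^4 + 12*l^3 + 34*l^2 - 12*l - 35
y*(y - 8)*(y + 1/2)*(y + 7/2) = y^4 - 4*y^3 - 121*y^2/4 - 14*y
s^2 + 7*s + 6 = (s + 1)*(s + 6)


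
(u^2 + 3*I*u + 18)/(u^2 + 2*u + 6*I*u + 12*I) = (u - 3*I)/(u + 2)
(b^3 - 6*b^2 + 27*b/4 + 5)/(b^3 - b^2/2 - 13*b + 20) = (b^2 - 7*b/2 - 2)/(b^2 + 2*b - 8)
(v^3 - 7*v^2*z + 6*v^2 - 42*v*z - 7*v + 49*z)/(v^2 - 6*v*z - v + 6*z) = (-v^2 + 7*v*z - 7*v + 49*z)/(-v + 6*z)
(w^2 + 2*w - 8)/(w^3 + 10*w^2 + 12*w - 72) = (w + 4)/(w^2 + 12*w + 36)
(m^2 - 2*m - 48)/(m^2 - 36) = (m - 8)/(m - 6)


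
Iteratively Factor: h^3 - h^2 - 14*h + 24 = (h - 3)*(h^2 + 2*h - 8) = (h - 3)*(h + 4)*(h - 2)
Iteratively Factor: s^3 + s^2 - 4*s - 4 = (s + 1)*(s^2 - 4) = (s - 2)*(s + 1)*(s + 2)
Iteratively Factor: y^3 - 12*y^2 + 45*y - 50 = (y - 5)*(y^2 - 7*y + 10) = (y - 5)^2*(y - 2)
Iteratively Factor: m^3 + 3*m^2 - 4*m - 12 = (m + 2)*(m^2 + m - 6) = (m - 2)*(m + 2)*(m + 3)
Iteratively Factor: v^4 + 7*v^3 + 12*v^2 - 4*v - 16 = (v - 1)*(v^3 + 8*v^2 + 20*v + 16) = (v - 1)*(v + 2)*(v^2 + 6*v + 8) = (v - 1)*(v + 2)^2*(v + 4)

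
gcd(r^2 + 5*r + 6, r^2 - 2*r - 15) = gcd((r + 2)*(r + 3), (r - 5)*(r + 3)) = r + 3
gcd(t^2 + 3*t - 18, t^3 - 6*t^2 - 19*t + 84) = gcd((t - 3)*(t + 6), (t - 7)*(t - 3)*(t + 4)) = t - 3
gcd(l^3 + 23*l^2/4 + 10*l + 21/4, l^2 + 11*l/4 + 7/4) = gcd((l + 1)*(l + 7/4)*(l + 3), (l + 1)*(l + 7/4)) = l^2 + 11*l/4 + 7/4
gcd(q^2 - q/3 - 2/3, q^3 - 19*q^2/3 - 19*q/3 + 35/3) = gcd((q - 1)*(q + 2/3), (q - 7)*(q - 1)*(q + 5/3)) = q - 1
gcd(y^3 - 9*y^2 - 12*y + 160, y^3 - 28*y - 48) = y + 4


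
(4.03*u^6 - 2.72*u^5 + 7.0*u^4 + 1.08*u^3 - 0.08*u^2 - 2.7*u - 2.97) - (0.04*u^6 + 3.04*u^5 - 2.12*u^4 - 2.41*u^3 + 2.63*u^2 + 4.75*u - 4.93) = 3.99*u^6 - 5.76*u^5 + 9.12*u^4 + 3.49*u^3 - 2.71*u^2 - 7.45*u + 1.96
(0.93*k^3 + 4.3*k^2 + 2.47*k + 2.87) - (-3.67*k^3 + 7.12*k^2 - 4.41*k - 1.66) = 4.6*k^3 - 2.82*k^2 + 6.88*k + 4.53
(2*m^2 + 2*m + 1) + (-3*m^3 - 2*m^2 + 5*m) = -3*m^3 + 7*m + 1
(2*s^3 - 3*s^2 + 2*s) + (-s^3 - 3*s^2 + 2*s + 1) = s^3 - 6*s^2 + 4*s + 1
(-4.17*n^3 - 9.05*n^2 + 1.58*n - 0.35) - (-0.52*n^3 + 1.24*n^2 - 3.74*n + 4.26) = -3.65*n^3 - 10.29*n^2 + 5.32*n - 4.61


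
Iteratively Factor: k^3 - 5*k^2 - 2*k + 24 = (k - 4)*(k^2 - k - 6) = (k - 4)*(k - 3)*(k + 2)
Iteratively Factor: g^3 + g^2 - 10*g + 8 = (g - 2)*(g^2 + 3*g - 4) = (g - 2)*(g - 1)*(g + 4)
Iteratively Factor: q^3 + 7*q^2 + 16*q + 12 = (q + 2)*(q^2 + 5*q + 6) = (q + 2)^2*(q + 3)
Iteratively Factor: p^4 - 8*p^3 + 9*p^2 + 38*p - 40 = (p + 2)*(p^3 - 10*p^2 + 29*p - 20) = (p - 4)*(p + 2)*(p^2 - 6*p + 5) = (p - 4)*(p - 1)*(p + 2)*(p - 5)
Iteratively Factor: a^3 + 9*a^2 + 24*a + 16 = (a + 1)*(a^2 + 8*a + 16) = (a + 1)*(a + 4)*(a + 4)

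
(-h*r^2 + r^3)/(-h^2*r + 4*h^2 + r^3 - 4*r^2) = r^2/(h*r - 4*h + r^2 - 4*r)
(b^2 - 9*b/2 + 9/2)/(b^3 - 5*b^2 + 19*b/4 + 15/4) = 2*(2*b - 3)/(4*b^2 - 8*b - 5)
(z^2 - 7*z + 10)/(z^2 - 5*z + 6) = (z - 5)/(z - 3)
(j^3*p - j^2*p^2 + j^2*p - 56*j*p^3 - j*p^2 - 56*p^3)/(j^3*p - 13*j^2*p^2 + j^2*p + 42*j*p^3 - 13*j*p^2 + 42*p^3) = (j^2 - j*p - 56*p^2)/(j^2 - 13*j*p + 42*p^2)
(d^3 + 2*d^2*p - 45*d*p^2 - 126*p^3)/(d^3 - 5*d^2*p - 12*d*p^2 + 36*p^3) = (d^2 - d*p - 42*p^2)/(d^2 - 8*d*p + 12*p^2)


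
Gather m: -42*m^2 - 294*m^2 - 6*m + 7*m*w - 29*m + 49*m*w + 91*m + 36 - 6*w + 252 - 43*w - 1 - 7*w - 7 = -336*m^2 + m*(56*w + 56) - 56*w + 280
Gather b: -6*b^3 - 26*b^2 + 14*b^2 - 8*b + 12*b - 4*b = -6*b^3 - 12*b^2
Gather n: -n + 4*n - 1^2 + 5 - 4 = 3*n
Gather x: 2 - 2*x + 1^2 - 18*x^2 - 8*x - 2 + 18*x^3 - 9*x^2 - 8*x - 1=18*x^3 - 27*x^2 - 18*x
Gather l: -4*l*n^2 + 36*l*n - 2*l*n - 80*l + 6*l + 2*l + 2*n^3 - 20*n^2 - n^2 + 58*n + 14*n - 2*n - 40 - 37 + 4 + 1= l*(-4*n^2 + 34*n - 72) + 2*n^3 - 21*n^2 + 70*n - 72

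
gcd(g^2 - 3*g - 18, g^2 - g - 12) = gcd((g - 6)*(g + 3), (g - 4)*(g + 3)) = g + 3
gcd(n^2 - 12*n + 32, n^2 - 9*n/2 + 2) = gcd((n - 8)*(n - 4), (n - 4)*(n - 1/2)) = n - 4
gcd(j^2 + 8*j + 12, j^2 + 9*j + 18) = j + 6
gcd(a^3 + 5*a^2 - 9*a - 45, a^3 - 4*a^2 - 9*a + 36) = a^2 - 9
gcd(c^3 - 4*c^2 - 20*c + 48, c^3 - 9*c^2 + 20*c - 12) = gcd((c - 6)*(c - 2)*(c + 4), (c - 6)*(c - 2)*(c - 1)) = c^2 - 8*c + 12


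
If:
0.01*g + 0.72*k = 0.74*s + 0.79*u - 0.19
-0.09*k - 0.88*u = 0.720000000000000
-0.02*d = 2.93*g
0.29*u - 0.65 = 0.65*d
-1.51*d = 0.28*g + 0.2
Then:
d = -0.13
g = 0.00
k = -27.01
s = -28.10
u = 1.94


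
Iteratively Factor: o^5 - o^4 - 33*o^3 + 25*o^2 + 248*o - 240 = (o + 4)*(o^4 - 5*o^3 - 13*o^2 + 77*o - 60) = (o - 1)*(o + 4)*(o^3 - 4*o^2 - 17*o + 60) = (o - 1)*(o + 4)^2*(o^2 - 8*o + 15) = (o - 5)*(o - 1)*(o + 4)^2*(o - 3)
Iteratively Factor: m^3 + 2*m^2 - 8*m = (m)*(m^2 + 2*m - 8) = m*(m + 4)*(m - 2)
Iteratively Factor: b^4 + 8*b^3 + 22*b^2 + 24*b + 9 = (b + 3)*(b^3 + 5*b^2 + 7*b + 3) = (b + 1)*(b + 3)*(b^2 + 4*b + 3) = (b + 1)*(b + 3)^2*(b + 1)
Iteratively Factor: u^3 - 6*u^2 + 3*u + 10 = (u + 1)*(u^2 - 7*u + 10) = (u - 2)*(u + 1)*(u - 5)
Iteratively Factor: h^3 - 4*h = (h - 2)*(h^2 + 2*h) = h*(h - 2)*(h + 2)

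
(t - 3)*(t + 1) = t^2 - 2*t - 3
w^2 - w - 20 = (w - 5)*(w + 4)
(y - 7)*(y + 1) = y^2 - 6*y - 7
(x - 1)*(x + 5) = x^2 + 4*x - 5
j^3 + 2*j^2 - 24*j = j*(j - 4)*(j + 6)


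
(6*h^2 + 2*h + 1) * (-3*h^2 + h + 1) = -18*h^4 + 5*h^2 + 3*h + 1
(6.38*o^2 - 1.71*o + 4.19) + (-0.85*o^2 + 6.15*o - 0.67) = 5.53*o^2 + 4.44*o + 3.52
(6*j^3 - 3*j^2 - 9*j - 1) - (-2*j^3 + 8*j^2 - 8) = 8*j^3 - 11*j^2 - 9*j + 7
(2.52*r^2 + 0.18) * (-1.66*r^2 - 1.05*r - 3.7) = -4.1832*r^4 - 2.646*r^3 - 9.6228*r^2 - 0.189*r - 0.666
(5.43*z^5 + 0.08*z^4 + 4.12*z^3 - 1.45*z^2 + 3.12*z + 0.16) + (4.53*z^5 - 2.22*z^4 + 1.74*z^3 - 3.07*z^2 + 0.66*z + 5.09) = 9.96*z^5 - 2.14*z^4 + 5.86*z^3 - 4.52*z^2 + 3.78*z + 5.25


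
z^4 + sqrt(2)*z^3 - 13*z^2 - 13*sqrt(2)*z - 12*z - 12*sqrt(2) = (z - 4)*(z + 1)*(z + 3)*(z + sqrt(2))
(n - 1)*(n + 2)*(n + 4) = n^3 + 5*n^2 + 2*n - 8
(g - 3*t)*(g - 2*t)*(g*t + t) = g^3*t - 5*g^2*t^2 + g^2*t + 6*g*t^3 - 5*g*t^2 + 6*t^3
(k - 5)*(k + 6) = k^2 + k - 30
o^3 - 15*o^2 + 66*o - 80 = (o - 8)*(o - 5)*(o - 2)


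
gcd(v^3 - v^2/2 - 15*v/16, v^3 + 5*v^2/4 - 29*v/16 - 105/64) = v^2 - v/2 - 15/16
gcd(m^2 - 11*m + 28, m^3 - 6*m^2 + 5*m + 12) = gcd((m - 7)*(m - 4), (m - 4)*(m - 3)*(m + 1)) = m - 4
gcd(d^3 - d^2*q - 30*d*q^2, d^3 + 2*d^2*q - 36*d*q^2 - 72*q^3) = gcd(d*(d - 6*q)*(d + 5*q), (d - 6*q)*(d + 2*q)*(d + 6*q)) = -d + 6*q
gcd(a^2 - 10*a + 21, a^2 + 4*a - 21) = a - 3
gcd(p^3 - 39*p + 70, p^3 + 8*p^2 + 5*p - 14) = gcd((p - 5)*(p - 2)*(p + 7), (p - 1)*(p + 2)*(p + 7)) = p + 7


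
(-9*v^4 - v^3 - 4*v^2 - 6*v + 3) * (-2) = 18*v^4 + 2*v^3 + 8*v^2 + 12*v - 6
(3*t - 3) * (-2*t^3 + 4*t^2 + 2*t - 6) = -6*t^4 + 18*t^3 - 6*t^2 - 24*t + 18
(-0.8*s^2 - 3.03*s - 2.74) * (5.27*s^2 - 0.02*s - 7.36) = -4.216*s^4 - 15.9521*s^3 - 8.4912*s^2 + 22.3556*s + 20.1664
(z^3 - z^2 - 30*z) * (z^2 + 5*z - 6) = z^5 + 4*z^4 - 41*z^3 - 144*z^2 + 180*z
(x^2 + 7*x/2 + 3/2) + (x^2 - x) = 2*x^2 + 5*x/2 + 3/2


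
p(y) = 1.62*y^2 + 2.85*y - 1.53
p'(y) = 3.24*y + 2.85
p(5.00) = 53.22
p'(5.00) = 19.05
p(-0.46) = -2.50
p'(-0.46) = 1.36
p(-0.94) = -2.78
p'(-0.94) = -0.20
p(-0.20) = -2.04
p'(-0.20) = 2.20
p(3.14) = 23.39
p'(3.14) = 13.02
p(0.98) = 2.82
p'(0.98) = 6.03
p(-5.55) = 32.55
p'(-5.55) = -15.13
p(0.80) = 1.79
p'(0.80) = 5.44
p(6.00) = 73.89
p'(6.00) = 22.29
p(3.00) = 21.60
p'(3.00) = 12.57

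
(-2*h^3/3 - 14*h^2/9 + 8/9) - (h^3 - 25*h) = -5*h^3/3 - 14*h^2/9 + 25*h + 8/9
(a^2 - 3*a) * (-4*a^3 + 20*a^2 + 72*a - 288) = -4*a^5 + 32*a^4 + 12*a^3 - 504*a^2 + 864*a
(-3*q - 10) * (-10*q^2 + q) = 30*q^3 + 97*q^2 - 10*q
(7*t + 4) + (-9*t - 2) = 2 - 2*t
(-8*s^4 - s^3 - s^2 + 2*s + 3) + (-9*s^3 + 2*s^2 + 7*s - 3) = -8*s^4 - 10*s^3 + s^2 + 9*s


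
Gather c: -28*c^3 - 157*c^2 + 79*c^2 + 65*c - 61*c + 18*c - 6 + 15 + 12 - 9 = -28*c^3 - 78*c^2 + 22*c + 12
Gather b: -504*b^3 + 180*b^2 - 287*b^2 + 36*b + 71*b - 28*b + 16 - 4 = -504*b^3 - 107*b^2 + 79*b + 12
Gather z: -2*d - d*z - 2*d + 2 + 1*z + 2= -4*d + z*(1 - d) + 4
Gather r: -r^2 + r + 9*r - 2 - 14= -r^2 + 10*r - 16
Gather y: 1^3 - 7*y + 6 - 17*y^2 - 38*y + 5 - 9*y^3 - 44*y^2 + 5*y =-9*y^3 - 61*y^2 - 40*y + 12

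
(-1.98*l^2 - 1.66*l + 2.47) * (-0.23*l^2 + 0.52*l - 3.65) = 0.4554*l^4 - 0.6478*l^3 + 5.7957*l^2 + 7.3434*l - 9.0155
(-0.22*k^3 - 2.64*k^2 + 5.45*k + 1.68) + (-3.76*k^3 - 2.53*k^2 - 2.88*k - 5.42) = -3.98*k^3 - 5.17*k^2 + 2.57*k - 3.74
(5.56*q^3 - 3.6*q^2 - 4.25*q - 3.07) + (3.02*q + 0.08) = 5.56*q^3 - 3.6*q^2 - 1.23*q - 2.99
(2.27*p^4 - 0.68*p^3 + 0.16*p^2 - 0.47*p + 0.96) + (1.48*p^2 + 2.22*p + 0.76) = 2.27*p^4 - 0.68*p^3 + 1.64*p^2 + 1.75*p + 1.72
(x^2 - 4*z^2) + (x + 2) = x^2 + x - 4*z^2 + 2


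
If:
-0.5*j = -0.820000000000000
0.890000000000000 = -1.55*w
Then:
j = 1.64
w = -0.57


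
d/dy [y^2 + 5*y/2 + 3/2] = 2*y + 5/2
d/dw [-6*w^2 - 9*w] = -12*w - 9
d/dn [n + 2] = 1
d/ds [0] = 0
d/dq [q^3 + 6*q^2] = 3*q*(q + 4)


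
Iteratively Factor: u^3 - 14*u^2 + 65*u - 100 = (u - 4)*(u^2 - 10*u + 25) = (u - 5)*(u - 4)*(u - 5)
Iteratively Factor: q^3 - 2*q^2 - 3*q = (q + 1)*(q^2 - 3*q) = (q - 3)*(q + 1)*(q)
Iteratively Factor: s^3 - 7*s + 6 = (s + 3)*(s^2 - 3*s + 2) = (s - 1)*(s + 3)*(s - 2)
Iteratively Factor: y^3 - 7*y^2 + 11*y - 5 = (y - 5)*(y^2 - 2*y + 1) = (y - 5)*(y - 1)*(y - 1)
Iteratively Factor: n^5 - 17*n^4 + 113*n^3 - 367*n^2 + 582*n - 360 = (n - 4)*(n^4 - 13*n^3 + 61*n^2 - 123*n + 90) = (n - 4)*(n - 2)*(n^3 - 11*n^2 + 39*n - 45) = (n - 4)*(n - 3)*(n - 2)*(n^2 - 8*n + 15) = (n - 5)*(n - 4)*(n - 3)*(n - 2)*(n - 3)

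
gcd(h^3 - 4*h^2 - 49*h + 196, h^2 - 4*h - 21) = h - 7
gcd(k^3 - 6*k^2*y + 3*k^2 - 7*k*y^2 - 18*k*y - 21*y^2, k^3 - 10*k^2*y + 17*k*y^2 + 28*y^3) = -k^2 + 6*k*y + 7*y^2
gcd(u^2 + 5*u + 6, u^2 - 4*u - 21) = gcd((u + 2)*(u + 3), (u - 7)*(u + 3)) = u + 3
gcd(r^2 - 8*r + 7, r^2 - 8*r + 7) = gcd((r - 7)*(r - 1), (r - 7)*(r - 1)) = r^2 - 8*r + 7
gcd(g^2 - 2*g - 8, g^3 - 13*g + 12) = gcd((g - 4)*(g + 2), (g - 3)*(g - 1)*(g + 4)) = 1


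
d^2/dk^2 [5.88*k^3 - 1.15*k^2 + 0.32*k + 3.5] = 35.28*k - 2.3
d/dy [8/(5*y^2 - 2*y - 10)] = 16*(1 - 5*y)/(-5*y^2 + 2*y + 10)^2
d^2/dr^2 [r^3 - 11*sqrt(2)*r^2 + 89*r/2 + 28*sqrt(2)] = 6*r - 22*sqrt(2)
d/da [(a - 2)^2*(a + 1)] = 3*a*(a - 2)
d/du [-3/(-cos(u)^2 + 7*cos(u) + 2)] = 3*(2*cos(u) - 7)*sin(u)/(sin(u)^2 + 7*cos(u) + 1)^2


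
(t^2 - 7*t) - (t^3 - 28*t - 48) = -t^3 + t^2 + 21*t + 48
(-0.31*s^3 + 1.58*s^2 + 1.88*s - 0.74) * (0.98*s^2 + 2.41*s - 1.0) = -0.3038*s^5 + 0.8013*s^4 + 5.9602*s^3 + 2.2256*s^2 - 3.6634*s + 0.74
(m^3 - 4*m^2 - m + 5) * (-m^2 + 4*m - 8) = -m^5 + 8*m^4 - 23*m^3 + 23*m^2 + 28*m - 40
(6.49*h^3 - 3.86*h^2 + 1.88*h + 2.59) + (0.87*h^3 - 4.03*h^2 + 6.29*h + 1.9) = 7.36*h^3 - 7.89*h^2 + 8.17*h + 4.49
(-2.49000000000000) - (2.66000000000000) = -5.15000000000000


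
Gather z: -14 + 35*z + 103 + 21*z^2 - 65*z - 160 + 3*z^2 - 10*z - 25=24*z^2 - 40*z - 96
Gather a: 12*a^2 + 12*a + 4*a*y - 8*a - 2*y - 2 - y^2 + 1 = 12*a^2 + a*(4*y + 4) - y^2 - 2*y - 1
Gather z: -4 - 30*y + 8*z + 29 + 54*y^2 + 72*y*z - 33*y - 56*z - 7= 54*y^2 - 63*y + z*(72*y - 48) + 18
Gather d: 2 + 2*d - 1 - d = d + 1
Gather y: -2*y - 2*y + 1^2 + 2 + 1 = 4 - 4*y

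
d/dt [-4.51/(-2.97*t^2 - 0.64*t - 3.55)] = (-26.7894*t - 2.8864)/(2.97*t^2 + 0.64*t + 3.55)^2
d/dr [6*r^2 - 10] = 12*r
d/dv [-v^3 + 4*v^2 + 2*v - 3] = -3*v^2 + 8*v + 2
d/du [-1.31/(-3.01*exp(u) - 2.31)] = -3.9431*exp(u)/(3.01*exp(u) + 2.31)^2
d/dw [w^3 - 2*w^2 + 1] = w*(3*w - 4)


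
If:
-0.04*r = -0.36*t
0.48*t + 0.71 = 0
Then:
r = -13.31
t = -1.48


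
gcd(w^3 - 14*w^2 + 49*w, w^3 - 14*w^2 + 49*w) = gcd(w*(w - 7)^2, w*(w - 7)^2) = w^3 - 14*w^2 + 49*w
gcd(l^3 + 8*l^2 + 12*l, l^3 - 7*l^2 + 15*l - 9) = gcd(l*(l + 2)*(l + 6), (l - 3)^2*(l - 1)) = 1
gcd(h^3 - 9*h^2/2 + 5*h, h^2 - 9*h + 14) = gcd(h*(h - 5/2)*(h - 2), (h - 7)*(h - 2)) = h - 2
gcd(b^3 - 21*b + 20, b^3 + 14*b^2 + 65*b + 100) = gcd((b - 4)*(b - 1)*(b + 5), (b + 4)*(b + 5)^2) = b + 5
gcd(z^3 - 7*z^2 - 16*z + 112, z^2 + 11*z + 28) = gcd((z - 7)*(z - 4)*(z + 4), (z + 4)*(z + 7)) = z + 4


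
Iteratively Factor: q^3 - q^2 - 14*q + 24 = (q - 2)*(q^2 + q - 12) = (q - 3)*(q - 2)*(q + 4)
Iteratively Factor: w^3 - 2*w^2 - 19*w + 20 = (w - 5)*(w^2 + 3*w - 4) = (w - 5)*(w - 1)*(w + 4)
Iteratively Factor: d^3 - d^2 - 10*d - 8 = (d + 1)*(d^2 - 2*d - 8) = (d - 4)*(d + 1)*(d + 2)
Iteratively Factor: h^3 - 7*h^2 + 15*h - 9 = (h - 3)*(h^2 - 4*h + 3) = (h - 3)*(h - 1)*(h - 3)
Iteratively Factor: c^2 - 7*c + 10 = (c - 5)*(c - 2)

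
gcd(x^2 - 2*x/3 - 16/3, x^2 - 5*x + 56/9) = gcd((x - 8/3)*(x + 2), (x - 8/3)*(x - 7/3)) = x - 8/3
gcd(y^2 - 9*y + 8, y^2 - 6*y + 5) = y - 1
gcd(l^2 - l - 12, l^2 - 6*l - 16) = 1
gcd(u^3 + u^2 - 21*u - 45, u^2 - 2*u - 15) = u^2 - 2*u - 15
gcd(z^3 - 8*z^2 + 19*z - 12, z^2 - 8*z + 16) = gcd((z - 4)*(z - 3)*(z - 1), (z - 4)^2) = z - 4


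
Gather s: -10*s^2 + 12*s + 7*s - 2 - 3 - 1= -10*s^2 + 19*s - 6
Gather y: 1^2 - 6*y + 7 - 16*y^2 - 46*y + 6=-16*y^2 - 52*y + 14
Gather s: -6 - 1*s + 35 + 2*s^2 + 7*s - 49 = 2*s^2 + 6*s - 20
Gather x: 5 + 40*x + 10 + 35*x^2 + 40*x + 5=35*x^2 + 80*x + 20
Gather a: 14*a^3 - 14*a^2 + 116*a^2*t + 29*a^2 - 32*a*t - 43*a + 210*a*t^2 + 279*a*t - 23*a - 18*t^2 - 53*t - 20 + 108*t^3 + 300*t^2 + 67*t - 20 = 14*a^3 + a^2*(116*t + 15) + a*(210*t^2 + 247*t - 66) + 108*t^3 + 282*t^2 + 14*t - 40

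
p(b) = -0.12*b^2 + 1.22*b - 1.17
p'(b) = 1.22 - 0.24*b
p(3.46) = 1.61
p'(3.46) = 0.39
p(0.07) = -1.09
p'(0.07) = 1.20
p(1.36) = 0.27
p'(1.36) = 0.89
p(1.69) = 0.55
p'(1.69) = 0.81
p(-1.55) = -3.35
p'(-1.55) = 1.59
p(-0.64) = -2.00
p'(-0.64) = 1.37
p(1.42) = 0.32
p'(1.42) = 0.88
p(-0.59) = -1.93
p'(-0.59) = 1.36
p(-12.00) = -33.09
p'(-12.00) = 4.10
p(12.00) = -3.81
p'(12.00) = -1.66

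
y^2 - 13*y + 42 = (y - 7)*(y - 6)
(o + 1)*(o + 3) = o^2 + 4*o + 3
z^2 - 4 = (z - 2)*(z + 2)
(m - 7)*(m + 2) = m^2 - 5*m - 14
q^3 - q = q*(q - 1)*(q + 1)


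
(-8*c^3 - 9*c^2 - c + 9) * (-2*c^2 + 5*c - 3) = 16*c^5 - 22*c^4 - 19*c^3 + 4*c^2 + 48*c - 27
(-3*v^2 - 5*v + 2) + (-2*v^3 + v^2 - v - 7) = -2*v^3 - 2*v^2 - 6*v - 5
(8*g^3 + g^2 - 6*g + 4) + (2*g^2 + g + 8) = 8*g^3 + 3*g^2 - 5*g + 12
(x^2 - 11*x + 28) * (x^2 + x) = x^4 - 10*x^3 + 17*x^2 + 28*x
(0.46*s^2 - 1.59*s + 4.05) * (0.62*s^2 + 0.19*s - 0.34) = 0.2852*s^4 - 0.8984*s^3 + 2.0525*s^2 + 1.3101*s - 1.377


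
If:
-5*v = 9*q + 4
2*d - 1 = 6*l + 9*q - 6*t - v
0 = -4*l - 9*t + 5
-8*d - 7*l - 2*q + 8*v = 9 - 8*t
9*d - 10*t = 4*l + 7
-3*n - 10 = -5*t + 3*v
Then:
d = 6513/6889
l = 62726/6889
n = -865259/41334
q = -96303/13778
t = -24051/6889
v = 162323/13778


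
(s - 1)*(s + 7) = s^2 + 6*s - 7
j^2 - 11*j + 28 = (j - 7)*(j - 4)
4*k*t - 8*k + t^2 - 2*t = (4*k + t)*(t - 2)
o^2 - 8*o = o*(o - 8)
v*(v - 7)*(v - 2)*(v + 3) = v^4 - 6*v^3 - 13*v^2 + 42*v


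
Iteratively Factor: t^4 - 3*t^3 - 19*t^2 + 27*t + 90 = (t - 5)*(t^3 + 2*t^2 - 9*t - 18) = (t - 5)*(t - 3)*(t^2 + 5*t + 6) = (t - 5)*(t - 3)*(t + 2)*(t + 3)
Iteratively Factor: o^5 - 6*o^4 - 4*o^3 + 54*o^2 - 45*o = (o - 3)*(o^4 - 3*o^3 - 13*o^2 + 15*o) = (o - 3)*(o - 1)*(o^3 - 2*o^2 - 15*o) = (o - 3)*(o - 1)*(o + 3)*(o^2 - 5*o) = (o - 5)*(o - 3)*(o - 1)*(o + 3)*(o)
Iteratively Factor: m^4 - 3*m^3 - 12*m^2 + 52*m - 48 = (m - 2)*(m^3 - m^2 - 14*m + 24) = (m - 2)*(m + 4)*(m^2 - 5*m + 6) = (m - 3)*(m - 2)*(m + 4)*(m - 2)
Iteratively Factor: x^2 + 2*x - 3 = (x - 1)*(x + 3)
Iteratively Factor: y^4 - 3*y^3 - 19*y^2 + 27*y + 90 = (y + 3)*(y^3 - 6*y^2 - y + 30) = (y - 5)*(y + 3)*(y^2 - y - 6) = (y - 5)*(y - 3)*(y + 3)*(y + 2)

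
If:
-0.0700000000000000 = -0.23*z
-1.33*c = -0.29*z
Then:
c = 0.07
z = 0.30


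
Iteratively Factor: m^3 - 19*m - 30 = (m - 5)*(m^2 + 5*m + 6) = (m - 5)*(m + 3)*(m + 2)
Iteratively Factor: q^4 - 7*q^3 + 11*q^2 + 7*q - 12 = (q - 3)*(q^3 - 4*q^2 - q + 4) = (q - 4)*(q - 3)*(q^2 - 1) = (q - 4)*(q - 3)*(q + 1)*(q - 1)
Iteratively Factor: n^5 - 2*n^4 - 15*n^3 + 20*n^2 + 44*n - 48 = (n - 1)*(n^4 - n^3 - 16*n^2 + 4*n + 48) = (n - 1)*(n + 3)*(n^3 - 4*n^2 - 4*n + 16) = (n - 1)*(n + 2)*(n + 3)*(n^2 - 6*n + 8) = (n - 2)*(n - 1)*(n + 2)*(n + 3)*(n - 4)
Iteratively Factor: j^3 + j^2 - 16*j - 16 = (j + 4)*(j^2 - 3*j - 4) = (j + 1)*(j + 4)*(j - 4)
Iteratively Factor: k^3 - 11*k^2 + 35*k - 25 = (k - 1)*(k^2 - 10*k + 25) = (k - 5)*(k - 1)*(k - 5)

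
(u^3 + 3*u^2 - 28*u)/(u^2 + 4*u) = (u^2 + 3*u - 28)/(u + 4)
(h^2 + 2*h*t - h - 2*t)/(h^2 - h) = (h + 2*t)/h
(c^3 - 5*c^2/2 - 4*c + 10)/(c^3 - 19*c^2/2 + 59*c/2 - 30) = (c^2 - 4)/(c^2 - 7*c + 12)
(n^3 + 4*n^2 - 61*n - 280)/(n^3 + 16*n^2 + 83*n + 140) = (n - 8)/(n + 4)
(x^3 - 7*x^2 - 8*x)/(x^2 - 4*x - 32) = x*(x + 1)/(x + 4)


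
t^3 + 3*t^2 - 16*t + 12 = (t - 2)*(t - 1)*(t + 6)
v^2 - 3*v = v*(v - 3)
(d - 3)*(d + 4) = d^2 + d - 12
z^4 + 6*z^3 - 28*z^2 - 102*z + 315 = (z - 3)^2*(z + 5)*(z + 7)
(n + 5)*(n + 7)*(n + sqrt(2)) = n^3 + sqrt(2)*n^2 + 12*n^2 + 12*sqrt(2)*n + 35*n + 35*sqrt(2)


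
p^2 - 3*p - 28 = (p - 7)*(p + 4)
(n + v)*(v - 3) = n*v - 3*n + v^2 - 3*v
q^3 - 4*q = q*(q - 2)*(q + 2)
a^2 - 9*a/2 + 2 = (a - 4)*(a - 1/2)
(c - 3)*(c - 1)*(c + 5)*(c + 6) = c^4 + 7*c^3 - 11*c^2 - 87*c + 90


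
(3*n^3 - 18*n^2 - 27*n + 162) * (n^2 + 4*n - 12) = 3*n^5 - 6*n^4 - 135*n^3 + 270*n^2 + 972*n - 1944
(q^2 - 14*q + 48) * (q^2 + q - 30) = q^4 - 13*q^3 + 4*q^2 + 468*q - 1440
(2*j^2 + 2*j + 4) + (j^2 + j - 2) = 3*j^2 + 3*j + 2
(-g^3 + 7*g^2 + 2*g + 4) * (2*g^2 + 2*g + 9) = -2*g^5 + 12*g^4 + 9*g^3 + 75*g^2 + 26*g + 36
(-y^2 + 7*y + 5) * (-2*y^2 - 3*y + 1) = 2*y^4 - 11*y^3 - 32*y^2 - 8*y + 5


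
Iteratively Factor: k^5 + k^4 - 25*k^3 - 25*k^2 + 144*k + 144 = (k + 1)*(k^4 - 25*k^2 + 144) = (k - 3)*(k + 1)*(k^3 + 3*k^2 - 16*k - 48) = (k - 4)*(k - 3)*(k + 1)*(k^2 + 7*k + 12) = (k - 4)*(k - 3)*(k + 1)*(k + 3)*(k + 4)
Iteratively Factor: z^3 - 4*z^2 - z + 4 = (z - 1)*(z^2 - 3*z - 4) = (z - 1)*(z + 1)*(z - 4)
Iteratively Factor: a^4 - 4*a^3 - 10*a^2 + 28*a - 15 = (a - 5)*(a^3 + a^2 - 5*a + 3) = (a - 5)*(a - 1)*(a^2 + 2*a - 3) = (a - 5)*(a - 1)*(a + 3)*(a - 1)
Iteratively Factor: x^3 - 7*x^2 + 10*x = (x)*(x^2 - 7*x + 10) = x*(x - 5)*(x - 2)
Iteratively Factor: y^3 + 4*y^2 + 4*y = (y)*(y^2 + 4*y + 4) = y*(y + 2)*(y + 2)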